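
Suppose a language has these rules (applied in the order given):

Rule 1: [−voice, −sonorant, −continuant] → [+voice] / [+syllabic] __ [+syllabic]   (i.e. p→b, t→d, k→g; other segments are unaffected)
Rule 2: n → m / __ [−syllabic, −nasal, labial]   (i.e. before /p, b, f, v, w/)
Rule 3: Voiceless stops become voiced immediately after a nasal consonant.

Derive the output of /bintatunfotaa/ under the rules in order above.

Rule 1 (intervocalic voicing): /t/ is a voiceless stop between vowels /a/ and /u/, so it voices to [d]. /t/ is a voiceless stop between vowels /o/ and /a/, so it voices to [d]. /bintatunfotaa/ → bintadunfodaa.
Rule 2 (nasal place assimilation): /n/ precedes the labial consonant /f/, so it assimilates in place to [m]. /bintadunfodaa/ → bintadumfodaa.
Rule 3 (post-nasal voicing): /t/ is a voiceless stop immediately after the nasal /n/, so it voices to [d]. /bintadumfodaa/ → bindadumfodaa.

bindadumfodaa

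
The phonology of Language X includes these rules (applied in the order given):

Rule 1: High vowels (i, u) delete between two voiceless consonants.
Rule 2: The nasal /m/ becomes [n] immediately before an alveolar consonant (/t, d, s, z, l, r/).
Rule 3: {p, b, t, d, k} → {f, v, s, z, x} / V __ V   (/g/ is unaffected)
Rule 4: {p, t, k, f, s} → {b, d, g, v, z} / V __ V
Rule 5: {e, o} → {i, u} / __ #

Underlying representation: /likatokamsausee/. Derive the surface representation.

Rule 1 (high vowel syncope): no segment meets the environment; /likatokamsausee/ is unchanged.
Rule 2 (nasal place assimilation): /m/ precedes the alveolar consonant /s/, so it assimilates in place to [n]. /likatokamsausee/ → likatokansausee.
Rule 3 (intervocalic spirantization): /k/ is a stop between vowels /i/ and /a/, so it spirantizes to the fricative [x]. /t/ is a stop between vowels /a/ and /o/, so it spirantizes to the fricative [s]. /k/ is a stop between vowels /o/ and /a/, so it spirantizes to the fricative [x]. /likatokansausee/ → lixasoxansausee.
Rule 4 (intervocalic voicing): /s/ is a voiceless obstruent between vowels /a/ and /o/, so it voices to [z]. /s/ is a voiceless obstruent between vowels /u/ and /e/, so it voices to [z]. /lixasoxansausee/ → lixazoxansauzee.
Rule 5 (final vowel raising): /e/ is a mid vowel in word-final position, so it raises to [i]. /lixazoxansauzee/ → lixazoxansauzei.

lixazoxansauzei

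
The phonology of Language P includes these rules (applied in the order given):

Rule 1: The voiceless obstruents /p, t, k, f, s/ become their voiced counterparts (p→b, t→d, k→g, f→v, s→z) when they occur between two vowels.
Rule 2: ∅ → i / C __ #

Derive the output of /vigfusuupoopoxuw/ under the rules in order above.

vigfuzuubooboxuwi

Rule 1 (intervocalic voicing): /s/ is a voiceless obstruent between vowels /u/ and /u/, so it voices to [z]. /p/ is a voiceless obstruent between vowels /u/ and /o/, so it voices to [b]. /p/ is a voiceless obstruent between vowels /o/ and /o/, so it voices to [b]. /vigfusuupoopoxuw/ → vigfuzuubooboxuw.
Rule 2 (final i-epenthesis): the form ends in the consonant /w/, so [i] is inserted word-finally. /vigfuzuubooboxuw/ → vigfuzuubooboxuwi.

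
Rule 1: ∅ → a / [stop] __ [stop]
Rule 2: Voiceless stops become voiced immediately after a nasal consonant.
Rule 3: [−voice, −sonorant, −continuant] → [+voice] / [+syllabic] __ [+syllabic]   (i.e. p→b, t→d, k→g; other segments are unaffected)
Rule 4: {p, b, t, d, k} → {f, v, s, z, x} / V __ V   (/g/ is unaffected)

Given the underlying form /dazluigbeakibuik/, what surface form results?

Rule 1 (stop-cluster a-epenthesis): /g/ and /b/ form a stop–stop cluster, so [a] is inserted between them. /dazluigbeakibuik/ → dazluigabeakibuik.
Rule 2 (post-nasal voicing): no segment meets the environment; /dazluigabeakibuik/ is unchanged.
Rule 3 (intervocalic voicing): /k/ is a voiceless stop between vowels /a/ and /i/, so it voices to [g]. /dazluigabeakibuik/ → dazluigabeagibuik.
Rule 4 (intervocalic spirantization): /b/ is a stop between vowels /a/ and /e/, so it spirantizes to the fricative [v]. /b/ is a stop between vowels /i/ and /u/, so it spirantizes to the fricative [v]. /dazluigabeagibuik/ → dazluigaveagivuik.

dazluigaveagivuik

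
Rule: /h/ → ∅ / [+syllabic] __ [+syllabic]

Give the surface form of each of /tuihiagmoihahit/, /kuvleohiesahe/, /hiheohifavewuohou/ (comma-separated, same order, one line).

tuiiagmoiait, kuvleoiesae, hieoifavewuoou

/tuihiagmoihahit/: /h/ occurs between vowels /i/ and /i/, so it deletes. /h/ occurs between vowels /i/ and /a/, so it deletes. /h/ occurs between vowels /a/ and /i/, so it deletes. → [tuiiagmoiait].
/kuvleohiesahe/: /h/ occurs between vowels /o/ and /i/, so it deletes. /h/ occurs between vowels /a/ and /e/, so it deletes. → [kuvleoiesae].
/hiheohifavewuohou/: /h/ occurs between vowels /i/ and /e/, so it deletes. /h/ occurs between vowels /o/ and /i/, so it deletes. /h/ occurs between vowels /o/ and /o/, so it deletes. → [hieoifavewuoou].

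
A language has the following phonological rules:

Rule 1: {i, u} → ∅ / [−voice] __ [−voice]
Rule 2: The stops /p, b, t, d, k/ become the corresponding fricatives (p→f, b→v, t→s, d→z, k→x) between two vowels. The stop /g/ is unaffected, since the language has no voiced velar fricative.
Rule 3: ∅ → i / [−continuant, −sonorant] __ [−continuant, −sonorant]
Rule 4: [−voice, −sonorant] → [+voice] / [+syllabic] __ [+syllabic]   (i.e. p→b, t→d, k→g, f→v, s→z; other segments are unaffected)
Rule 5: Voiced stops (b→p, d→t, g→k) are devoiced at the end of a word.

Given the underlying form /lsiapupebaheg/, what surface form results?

Rule 1 (high vowel syncope): /u/ is a high vowel flanked by voiceless consonants /p/ and /p/, so it deletes. /lsiapupebaheg/ → lsiappebaheg.
Rule 2 (intervocalic spirantization): /b/ is a stop between vowels /e/ and /a/, so it spirantizes to the fricative [v]. /lsiappebaheg/ → lsiappevaheg.
Rule 3 (stop-cluster i-epenthesis): /p/ and /p/ form a stop–stop cluster, so [i] is inserted between them. /lsiappevaheg/ → lsiapipevaheg.
Rule 4 (intervocalic voicing): /p/ is a voiceless obstruent between vowels /a/ and /i/, so it voices to [b]. /p/ is a voiceless obstruent between vowels /i/ and /e/, so it voices to [b]. /lsiapipevaheg/ → lsiabibevaheg.
Rule 5 (final devoicing): /g/ is a voiced stop in word-final position, so it devoices to [k]. /lsiabibevaheg/ → lsiabibevahek.

lsiabibevahek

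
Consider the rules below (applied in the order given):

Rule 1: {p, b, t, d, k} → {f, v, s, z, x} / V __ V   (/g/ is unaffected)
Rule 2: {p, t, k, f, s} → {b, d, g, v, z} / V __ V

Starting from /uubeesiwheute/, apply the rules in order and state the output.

Rule 1 (intervocalic spirantization): /b/ is a stop between vowels /u/ and /e/, so it spirantizes to the fricative [v]. /t/ is a stop between vowels /u/ and /e/, so it spirantizes to the fricative [s]. /uubeesiwheute/ → uuveesiwheuse.
Rule 2 (intervocalic voicing): /s/ is a voiceless obstruent between vowels /e/ and /i/, so it voices to [z]. /s/ is a voiceless obstruent between vowels /u/ and /e/, so it voices to [z]. /uuveesiwheuse/ → uuveeziwheuze.

uuveeziwheuze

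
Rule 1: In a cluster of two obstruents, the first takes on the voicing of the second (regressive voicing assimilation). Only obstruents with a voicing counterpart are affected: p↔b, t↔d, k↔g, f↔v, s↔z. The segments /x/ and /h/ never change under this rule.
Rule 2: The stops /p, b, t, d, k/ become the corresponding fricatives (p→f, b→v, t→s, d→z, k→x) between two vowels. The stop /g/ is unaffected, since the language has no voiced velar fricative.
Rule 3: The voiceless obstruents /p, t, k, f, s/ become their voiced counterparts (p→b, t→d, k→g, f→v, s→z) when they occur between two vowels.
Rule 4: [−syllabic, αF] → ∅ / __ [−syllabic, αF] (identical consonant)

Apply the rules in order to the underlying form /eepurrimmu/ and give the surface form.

Rule 1 (regressive voicing assimilation): no segment meets the environment; /eepurrimmu/ is unchanged.
Rule 2 (intervocalic spirantization): /p/ is a stop between vowels /e/ and /u/, so it spirantizes to the fricative [f]. /eepurrimmu/ → eefurrimmu.
Rule 3 (intervocalic voicing): /f/ is a voiceless obstruent between vowels /e/ and /u/, so it voices to [v]. /eefurrimmu/ → eevurrimmu.
Rule 4 (degemination): /rr/ is a geminate; the first /r/ deletes. /mm/ is a geminate; the first /m/ deletes. /eevurrimmu/ → eevurimu.

eevurimu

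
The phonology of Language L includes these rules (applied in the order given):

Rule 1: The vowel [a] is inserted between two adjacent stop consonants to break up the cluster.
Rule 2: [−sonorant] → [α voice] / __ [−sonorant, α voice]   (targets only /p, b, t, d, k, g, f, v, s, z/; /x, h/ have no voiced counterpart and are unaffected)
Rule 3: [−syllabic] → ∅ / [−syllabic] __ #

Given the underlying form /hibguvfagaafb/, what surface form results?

hibaguffagaav

Rule 1 (stop-cluster a-epenthesis): /b/ and /g/ form a stop–stop cluster, so [a] is inserted between them. /hibguvfagaafb/ → hibaguvfagaafb.
Rule 2 (regressive voicing assimilation): /v/ precedes the voiceless obstruent /f/, so it devoices to [f] by assimilation. /f/ precedes the voiced obstruent /b/, so it voices to [v] by assimilation. /hibaguvfagaafb/ → hibaguffagaavb.
Rule 3 (final cluster simplification): /b/ is the second consonant of a word-final cluster /vb/, so it deletes. /hibaguffagaavb/ → hibaguffagaav.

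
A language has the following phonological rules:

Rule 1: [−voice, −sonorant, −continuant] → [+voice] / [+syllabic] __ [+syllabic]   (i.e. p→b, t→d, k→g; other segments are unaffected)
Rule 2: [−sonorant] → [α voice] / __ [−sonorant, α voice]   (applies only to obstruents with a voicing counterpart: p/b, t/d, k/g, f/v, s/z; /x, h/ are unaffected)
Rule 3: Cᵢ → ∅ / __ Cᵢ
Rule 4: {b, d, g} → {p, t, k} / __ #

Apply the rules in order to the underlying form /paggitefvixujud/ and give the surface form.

pagidevixujut

Rule 1 (intervocalic voicing): /t/ is a voiceless stop between vowels /i/ and /e/, so it voices to [d]. /paggitefvixujud/ → paggidefvixujud.
Rule 2 (regressive voicing assimilation): /f/ precedes the voiced obstruent /v/, so it voices to [v] by assimilation. /paggidefvixujud/ → paggidevvixujud.
Rule 3 (degemination): /gg/ is a geminate; the first /g/ deletes. /vv/ is a geminate; the first /v/ deletes. /paggidevvixujud/ → pagidevixujud.
Rule 4 (final devoicing): /d/ is a voiced stop in word-final position, so it devoices to [t]. /pagidevixujud/ → pagidevixujut.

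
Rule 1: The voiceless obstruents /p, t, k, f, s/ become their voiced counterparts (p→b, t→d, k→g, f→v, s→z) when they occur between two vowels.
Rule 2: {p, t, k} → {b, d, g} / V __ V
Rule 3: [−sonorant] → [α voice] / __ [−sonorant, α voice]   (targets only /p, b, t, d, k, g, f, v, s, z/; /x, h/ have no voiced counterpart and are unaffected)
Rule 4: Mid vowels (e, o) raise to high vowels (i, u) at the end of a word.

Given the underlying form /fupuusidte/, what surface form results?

Rule 1 (intervocalic voicing): /p/ is a voiceless obstruent between vowels /u/ and /u/, so it voices to [b]. /s/ is a voiceless obstruent between vowels /u/ and /i/, so it voices to [z]. /fupuusidte/ → fubuuzidte.
Rule 2 (intervocalic voicing): no segment meets the environment; /fubuuzidte/ is unchanged.
Rule 3 (regressive voicing assimilation): /d/ precedes the voiceless obstruent /t/, so it devoices to [t] by assimilation. /fubuuzidte/ → fubuuzitte.
Rule 4 (final vowel raising): /e/ is a mid vowel in word-final position, so it raises to [i]. /fubuuzitte/ → fubuuzitti.

fubuuzitti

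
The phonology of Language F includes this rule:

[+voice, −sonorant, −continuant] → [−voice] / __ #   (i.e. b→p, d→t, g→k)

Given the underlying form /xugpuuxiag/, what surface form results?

xugpuuxiak

/g/ is a voiced stop in word-final position, so it devoices to [k].
The other instance of /g/ does not occur in the required environment and remains unchanged.
Surface form: [xugpuuxiak].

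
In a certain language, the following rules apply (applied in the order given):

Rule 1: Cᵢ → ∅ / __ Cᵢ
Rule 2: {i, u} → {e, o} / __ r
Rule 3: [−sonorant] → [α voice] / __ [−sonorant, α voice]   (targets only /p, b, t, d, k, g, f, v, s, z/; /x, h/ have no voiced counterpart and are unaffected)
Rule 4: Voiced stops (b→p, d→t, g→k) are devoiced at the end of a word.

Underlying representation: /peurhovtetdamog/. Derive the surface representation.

Rule 1 (degemination): no segment meets the environment; /peurhovtetdamog/ is unchanged.
Rule 2 (pre-rhotic lowering): /u/ is a high vowel immediately before /r/, so it lowers to [o]. /peurhovtetdamog/ → peorhovtetdamog.
Rule 3 (regressive voicing assimilation): /v/ precedes the voiceless obstruent /t/, so it devoices to [f] by assimilation. /t/ precedes the voiced obstruent /d/, so it voices to [d] by assimilation. /peorhovtetdamog/ → peorhofteddamog.
Rule 4 (final devoicing): /g/ is a voiced stop in word-final position, so it devoices to [k]. /peorhofteddamog/ → peorhofteddamok.

peorhofteddamok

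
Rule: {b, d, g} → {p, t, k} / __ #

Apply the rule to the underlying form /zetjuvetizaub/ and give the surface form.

/b/ is a voiced stop in word-final position, so it devoices to [p].
Surface form: [zetjuvetizaup].

zetjuvetizaup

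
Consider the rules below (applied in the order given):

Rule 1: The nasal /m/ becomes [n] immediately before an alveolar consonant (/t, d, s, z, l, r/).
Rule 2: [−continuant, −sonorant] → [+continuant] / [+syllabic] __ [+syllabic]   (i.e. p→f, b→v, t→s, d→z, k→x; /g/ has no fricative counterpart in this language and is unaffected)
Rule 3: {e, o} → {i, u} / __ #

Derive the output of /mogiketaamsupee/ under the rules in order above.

mogixesaansufei

Rule 1 (nasal place assimilation): /m/ precedes the alveolar consonant /s/, so it assimilates in place to [n]. /mogiketaamsupee/ → mogiketaansupee.
Rule 2 (intervocalic spirantization): /k/ is a stop between vowels /i/ and /e/, so it spirantizes to the fricative [x]. /t/ is a stop between vowels /e/ and /a/, so it spirantizes to the fricative [s]. /p/ is a stop between vowels /u/ and /e/, so it spirantizes to the fricative [f]. /mogiketaansupee/ → mogixesaansufee.
Rule 3 (final vowel raising): /e/ is a mid vowel in word-final position, so it raises to [i]. /mogixesaansufee/ → mogixesaansufei.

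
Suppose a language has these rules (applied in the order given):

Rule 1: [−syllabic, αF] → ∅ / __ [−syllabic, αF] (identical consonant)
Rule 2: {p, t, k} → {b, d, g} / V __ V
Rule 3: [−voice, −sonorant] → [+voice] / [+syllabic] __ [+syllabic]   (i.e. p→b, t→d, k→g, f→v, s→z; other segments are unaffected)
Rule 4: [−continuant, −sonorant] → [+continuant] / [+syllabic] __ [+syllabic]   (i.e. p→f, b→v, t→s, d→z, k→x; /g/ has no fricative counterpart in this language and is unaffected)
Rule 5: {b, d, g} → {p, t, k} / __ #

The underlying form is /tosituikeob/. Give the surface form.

tozizuigeop

Rule 1 (degemination): no segment meets the environment; /tosituikeob/ is unchanged.
Rule 2 (intervocalic voicing): /t/ is a voiceless stop between vowels /i/ and /u/, so it voices to [d]. /k/ is a voiceless stop between vowels /i/ and /e/, so it voices to [g]. /tosituikeob/ → tosiduigeob.
Rule 3 (intervocalic voicing): /s/ is a voiceless obstruent between vowels /o/ and /i/, so it voices to [z]. /tosiduigeob/ → toziduigeob.
Rule 4 (intervocalic spirantization): /d/ is a stop between vowels /i/ and /u/, so it spirantizes to the fricative [z]. /toziduigeob/ → tozizuigeob.
Rule 5 (final devoicing): /b/ is a voiced stop in word-final position, so it devoices to [p]. /tozizuigeob/ → tozizuigeop.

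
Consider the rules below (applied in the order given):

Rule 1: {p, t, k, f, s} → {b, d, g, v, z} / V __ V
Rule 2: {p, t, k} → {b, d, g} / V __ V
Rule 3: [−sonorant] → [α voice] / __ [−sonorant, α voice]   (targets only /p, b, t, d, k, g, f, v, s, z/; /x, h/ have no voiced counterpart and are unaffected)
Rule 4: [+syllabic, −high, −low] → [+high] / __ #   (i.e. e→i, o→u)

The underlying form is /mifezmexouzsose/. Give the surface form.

mivezmexoussozi

Rule 1 (intervocalic voicing): /f/ is a voiceless obstruent between vowels /i/ and /e/, so it voices to [v]. /s/ is a voiceless obstruent between vowels /o/ and /e/, so it voices to [z]. /mifezmexouzsose/ → mivezmexouzsoze.
Rule 2 (intervocalic voicing): no segment meets the environment; /mivezmexouzsoze/ is unchanged.
Rule 3 (regressive voicing assimilation): /z/ precedes the voiceless obstruent /s/, so it devoices to [s] by assimilation. /mivezmexouzsoze/ → mivezmexoussoze.
Rule 4 (final vowel raising): /e/ is a mid vowel in word-final position, so it raises to [i]. /mivezmexoussoze/ → mivezmexoussozi.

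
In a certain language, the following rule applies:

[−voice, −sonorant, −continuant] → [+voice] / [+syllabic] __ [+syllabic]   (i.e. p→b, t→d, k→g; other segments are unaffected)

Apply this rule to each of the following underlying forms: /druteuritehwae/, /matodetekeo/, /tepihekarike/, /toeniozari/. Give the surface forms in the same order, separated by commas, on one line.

/druteuritehwae/: /t/ is a voiceless stop between vowels /u/ and /e/, so it voices to [d]. /t/ is a voiceless stop between vowels /i/ and /e/, so it voices to [d]. → [drudeuridehwae].
/matodetekeo/: /t/ is a voiceless stop between vowels /a/ and /o/, so it voices to [d]. /t/ is a voiceless stop between vowels /e/ and /e/, so it voices to [d]. /k/ is a voiceless stop between vowels /e/ and /e/, so it voices to [g]. → [madodedegeo].
/tepihekarike/: /p/ is a voiceless stop between vowels /e/ and /i/, so it voices to [b]. /k/ is a voiceless stop between vowels /e/ and /a/, so it voices to [g]. /k/ is a voiceless stop between vowels /i/ and /e/, so it voices to [g]. → [tebihegarige].
/toeniozari/: the rule's environment is not met; surfaces unchanged as [toeniozari].

drudeuridehwae, madodedegeo, tebihegarige, toeniozari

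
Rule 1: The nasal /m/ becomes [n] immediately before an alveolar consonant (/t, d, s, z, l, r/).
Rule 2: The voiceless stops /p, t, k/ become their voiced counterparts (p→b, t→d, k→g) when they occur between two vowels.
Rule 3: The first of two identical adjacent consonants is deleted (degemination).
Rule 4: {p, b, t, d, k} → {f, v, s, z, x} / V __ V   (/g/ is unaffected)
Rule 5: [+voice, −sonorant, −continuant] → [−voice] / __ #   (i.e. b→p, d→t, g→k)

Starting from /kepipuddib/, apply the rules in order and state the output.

Rule 1 (nasal place assimilation): no segment meets the environment; /kepipuddib/ is unchanged.
Rule 2 (intervocalic voicing): /p/ is a voiceless stop between vowels /e/ and /i/, so it voices to [b]. /p/ is a voiceless stop between vowels /i/ and /u/, so it voices to [b]. /kepipuddib/ → kebibuddib.
Rule 3 (degemination): /dd/ is a geminate; the first /d/ deletes. /kebibuddib/ → kebibudib.
Rule 4 (intervocalic spirantization): /b/ is a stop between vowels /e/ and /i/, so it spirantizes to the fricative [v]. /b/ is a stop between vowels /i/ and /u/, so it spirantizes to the fricative [v]. /d/ is a stop between vowels /u/ and /i/, so it spirantizes to the fricative [z]. /kebibudib/ → kevivuzib.
Rule 5 (final devoicing): /b/ is a voiced stop in word-final position, so it devoices to [p]. /kevivuzib/ → kevivuzip.

kevivuzip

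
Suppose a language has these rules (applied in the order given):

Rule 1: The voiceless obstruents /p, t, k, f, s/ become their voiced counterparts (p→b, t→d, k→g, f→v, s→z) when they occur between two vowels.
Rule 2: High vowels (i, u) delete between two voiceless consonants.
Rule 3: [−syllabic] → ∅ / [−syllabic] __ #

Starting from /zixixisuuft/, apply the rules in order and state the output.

Rule 1 (intervocalic voicing): /s/ is a voiceless obstruent between vowels /i/ and /u/, so it voices to [z]. /zixixisuuft/ → zixixizuuft.
Rule 2 (high vowel syncope): /i/ is a high vowel flanked by voiceless consonants /x/ and /x/, so it deletes. /zixixizuuft/ → zixxizuuft.
Rule 3 (final cluster simplification): /t/ is the second consonant of a word-final cluster /ft/, so it deletes. /zixxizuuft/ → zixxizuuf.

zixxizuuf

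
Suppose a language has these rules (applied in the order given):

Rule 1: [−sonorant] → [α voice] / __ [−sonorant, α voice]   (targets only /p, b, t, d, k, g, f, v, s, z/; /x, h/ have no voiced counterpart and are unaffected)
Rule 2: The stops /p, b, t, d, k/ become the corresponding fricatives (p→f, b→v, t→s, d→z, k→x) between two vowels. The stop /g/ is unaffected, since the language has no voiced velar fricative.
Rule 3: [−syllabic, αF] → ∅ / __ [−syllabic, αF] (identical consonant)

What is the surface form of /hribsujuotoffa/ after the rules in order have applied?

Rule 1 (regressive voicing assimilation): /b/ precedes the voiceless obstruent /s/, so it devoices to [p] by assimilation. /hribsujuotoffa/ → hripsujuotoffa.
Rule 2 (intervocalic spirantization): /t/ is a stop between vowels /o/ and /o/, so it spirantizes to the fricative [s]. /hripsujuotoffa/ → hripsujuosoffa.
Rule 3 (degemination): /ff/ is a geminate; the first /f/ deletes. /hripsujuosoffa/ → hripsujuosofa.

hripsujuosofa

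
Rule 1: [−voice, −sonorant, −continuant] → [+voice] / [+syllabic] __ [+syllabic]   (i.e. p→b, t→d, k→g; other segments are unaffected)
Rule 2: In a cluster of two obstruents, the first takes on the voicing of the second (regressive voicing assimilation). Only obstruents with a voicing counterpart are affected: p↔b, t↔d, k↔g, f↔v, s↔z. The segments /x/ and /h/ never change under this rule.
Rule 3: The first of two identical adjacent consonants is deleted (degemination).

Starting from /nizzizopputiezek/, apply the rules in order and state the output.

nizizopudiezek

Rule 1 (intervocalic voicing): /t/ is a voiceless stop between vowels /u/ and /i/, so it voices to [d]. /nizzizopputiezek/ → nizzizoppudiezek.
Rule 2 (regressive voicing assimilation): no segment meets the environment; /nizzizoppudiezek/ is unchanged.
Rule 3 (degemination): /zz/ is a geminate; the first /z/ deletes. /pp/ is a geminate; the first /p/ deletes. /nizzizoppudiezek/ → nizizopudiezek.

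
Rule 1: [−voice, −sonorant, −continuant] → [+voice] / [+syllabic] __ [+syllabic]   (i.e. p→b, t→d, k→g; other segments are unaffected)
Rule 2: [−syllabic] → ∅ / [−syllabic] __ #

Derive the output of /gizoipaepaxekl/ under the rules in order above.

gizoibaebaxek

Rule 1 (intervocalic voicing): /p/ is a voiceless stop between vowels /i/ and /a/, so it voices to [b]. /p/ is a voiceless stop between vowels /e/ and /a/, so it voices to [b]. /gizoipaepaxekl/ → gizoibaebaxekl.
Rule 2 (final cluster simplification): /l/ is the second consonant of a word-final cluster /kl/, so it deletes. /gizoibaebaxekl/ → gizoibaebaxek.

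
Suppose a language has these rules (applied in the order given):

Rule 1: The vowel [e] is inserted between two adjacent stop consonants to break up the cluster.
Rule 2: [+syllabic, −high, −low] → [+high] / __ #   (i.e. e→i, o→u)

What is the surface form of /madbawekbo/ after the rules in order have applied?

madebawekebu

Rule 1 (stop-cluster e-epenthesis): /d/ and /b/ form a stop–stop cluster, so [e] is inserted between them. /k/ and /b/ form a stop–stop cluster, so [e] is inserted between them. /madbawekbo/ → madebawekebo.
Rule 2 (final vowel raising): /o/ is a mid vowel in word-final position, so it raises to [u]. /madebawekebo/ → madebawekebu.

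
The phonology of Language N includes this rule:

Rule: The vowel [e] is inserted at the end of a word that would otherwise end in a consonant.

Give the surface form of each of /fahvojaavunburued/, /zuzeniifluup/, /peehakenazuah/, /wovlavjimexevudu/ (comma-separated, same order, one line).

fahvojaavunburuede, zuzeniifluupe, peehakenazuahe, wovlavjimexevudu

/fahvojaavunburued/: the form ends in the consonant /d/, so [e] is inserted word-finally. → [fahvojaavunburuede].
/zuzeniifluup/: the form ends in the consonant /p/, so [e] is inserted word-finally. → [zuzeniifluupe].
/peehakenazuah/: the form ends in the consonant /h/, so [e] is inserted word-finally. → [peehakenazuahe].
/wovlavjimexevudu/: the rule's environment is not met; surfaces unchanged as [wovlavjimexevudu].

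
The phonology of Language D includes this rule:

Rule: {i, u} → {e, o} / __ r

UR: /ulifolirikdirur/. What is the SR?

ulifolerikderor

/i/ is a high vowel immediately before /r/, so it lowers to [e].
/i/ is a high vowel immediately before /r/, so it lowers to [e].
/u/ is a high vowel immediately before /r/, so it lowers to [o].
The other instances of /u/, /i/ do not occur in the required environment and remain unchanged.
Surface form: [ulifolerikderor].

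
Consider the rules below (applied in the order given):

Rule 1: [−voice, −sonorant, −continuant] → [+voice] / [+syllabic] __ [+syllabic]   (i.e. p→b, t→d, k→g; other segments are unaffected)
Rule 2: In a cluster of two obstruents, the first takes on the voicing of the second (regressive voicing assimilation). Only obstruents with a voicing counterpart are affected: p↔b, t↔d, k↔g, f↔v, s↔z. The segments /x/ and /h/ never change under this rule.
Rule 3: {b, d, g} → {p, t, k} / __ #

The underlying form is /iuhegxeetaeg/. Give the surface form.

Rule 1 (intervocalic voicing): /t/ is a voiceless stop between vowels /e/ and /a/, so it voices to [d]. /iuhegxeetaeg/ → iuhegxeedaeg.
Rule 2 (regressive voicing assimilation): /g/ precedes the voiceless obstruent /x/, so it devoices to [k] by assimilation. /iuhegxeedaeg/ → iuhekxeedaeg.
Rule 3 (final devoicing): /g/ is a voiced stop in word-final position, so it devoices to [k]. /iuhekxeedaeg/ → iuhekxeedaek.

iuhekxeedaek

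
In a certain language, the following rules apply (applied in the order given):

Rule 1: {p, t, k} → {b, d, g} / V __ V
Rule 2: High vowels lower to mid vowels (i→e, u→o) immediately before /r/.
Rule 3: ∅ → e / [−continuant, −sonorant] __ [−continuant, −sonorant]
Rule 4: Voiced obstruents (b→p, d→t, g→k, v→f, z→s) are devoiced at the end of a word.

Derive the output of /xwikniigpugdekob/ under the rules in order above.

Rule 1 (intervocalic voicing): /k/ is a voiceless stop between vowels /e/ and /o/, so it voices to [g]. /xwikniigpugdekob/ → xwikniigpugdegob.
Rule 2 (pre-rhotic lowering): no segment meets the environment; /xwikniigpugdegob/ is unchanged.
Rule 3 (stop-cluster e-epenthesis): /g/ and /p/ form a stop–stop cluster, so [e] is inserted between them. /g/ and /d/ form a stop–stop cluster, so [e] is inserted between them. /xwikniigpugdegob/ → xwikniigepugedegob.
Rule 4 (final devoicing): /b/ is a voiced obstruent in word-final position, so it devoices to [p]. /xwikniigepugedegob/ → xwikniigepugedegop.

xwikniigepugedegop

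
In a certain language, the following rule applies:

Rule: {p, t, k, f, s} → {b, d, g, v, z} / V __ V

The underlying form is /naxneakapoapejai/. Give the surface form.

/k/ is a voiceless obstruent between vowels /a/ and /a/, so it voices to [g].
/p/ is a voiceless obstruent between vowels /a/ and /o/, so it voices to [b].
/p/ is a voiceless obstruent between vowels /a/ and /e/, so it voices to [b].
Surface form: [naxneagaboabejai].

naxneagaboabejai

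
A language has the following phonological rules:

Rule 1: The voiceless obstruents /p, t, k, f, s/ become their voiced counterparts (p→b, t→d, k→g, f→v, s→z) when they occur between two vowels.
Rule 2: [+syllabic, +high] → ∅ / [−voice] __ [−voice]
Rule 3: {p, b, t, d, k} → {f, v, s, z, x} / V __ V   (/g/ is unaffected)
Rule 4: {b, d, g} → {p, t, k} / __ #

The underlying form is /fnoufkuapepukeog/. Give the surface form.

Rule 1 (intervocalic voicing): /p/ is a voiceless obstruent between vowels /a/ and /e/, so it voices to [b]. /p/ is a voiceless obstruent between vowels /e/ and /u/, so it voices to [b]. /k/ is a voiceless obstruent between vowels /u/ and /e/, so it voices to [g]. /fnoufkuapepukeog/ → fnoufkuabebugeog.
Rule 2 (high vowel syncope): no segment meets the environment; /fnoufkuabebugeog/ is unchanged.
Rule 3 (intervocalic spirantization): /b/ is a stop between vowels /a/ and /e/, so it spirantizes to the fricative [v]. /b/ is a stop between vowels /e/ and /u/, so it spirantizes to the fricative [v]. /fnoufkuabebugeog/ → fnoufkuavevugeog.
Rule 4 (final devoicing): /g/ is a voiced stop in word-final position, so it devoices to [k]. /fnoufkuavevugeog/ → fnoufkuavevugeok.

fnoufkuavevugeok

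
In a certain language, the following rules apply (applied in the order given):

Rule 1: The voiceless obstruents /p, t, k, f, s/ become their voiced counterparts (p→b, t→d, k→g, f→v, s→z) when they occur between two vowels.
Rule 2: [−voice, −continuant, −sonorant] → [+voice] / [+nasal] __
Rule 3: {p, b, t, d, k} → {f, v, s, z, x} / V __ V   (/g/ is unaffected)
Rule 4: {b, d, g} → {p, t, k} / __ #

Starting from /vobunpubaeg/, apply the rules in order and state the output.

vovunbuvaek

Rule 1 (intervocalic voicing): no segment meets the environment; /vobunpubaeg/ is unchanged.
Rule 2 (post-nasal voicing): /p/ is a voiceless stop immediately after the nasal /n/, so it voices to [b]. /vobunpubaeg/ → vobunbubaeg.
Rule 3 (intervocalic spirantization): /b/ is a stop between vowels /o/ and /u/, so it spirantizes to the fricative [v]. /b/ is a stop between vowels /u/ and /a/, so it spirantizes to the fricative [v]. /vobunbubaeg/ → vovunbuvaeg.
Rule 4 (final devoicing): /g/ is a voiced stop in word-final position, so it devoices to [k]. /vovunbuvaeg/ → vovunbuvaek.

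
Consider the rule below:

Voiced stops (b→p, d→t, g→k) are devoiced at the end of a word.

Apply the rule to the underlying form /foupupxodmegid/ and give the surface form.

foupupxodmegit

Scanning /foupupxodmegid/: /d/ at position 9 is not in the conditioning environment; /g/ at position 12 is not in the conditioning environment; /d/ is a voiced stop in word-final position, so it devoices to [t].
Result: [foupupxodmegit].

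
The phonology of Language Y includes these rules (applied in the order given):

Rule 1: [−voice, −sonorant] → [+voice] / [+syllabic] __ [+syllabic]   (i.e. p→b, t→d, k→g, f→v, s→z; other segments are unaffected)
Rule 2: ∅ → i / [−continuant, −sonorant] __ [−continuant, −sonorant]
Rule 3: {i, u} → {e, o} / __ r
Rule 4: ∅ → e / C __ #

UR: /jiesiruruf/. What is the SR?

Rule 1 (intervocalic voicing): /s/ is a voiceless obstruent between vowels /e/ and /i/, so it voices to [z]. /jiesiruruf/ → jieziruruf.
Rule 2 (stop-cluster i-epenthesis): no segment meets the environment; /jieziruruf/ is unchanged.
Rule 3 (pre-rhotic lowering): /i/ is a high vowel immediately before /r/, so it lowers to [e]. /u/ is a high vowel immediately before /r/, so it lowers to [o]. /jieziruruf/ → jiezeroruf.
Rule 4 (final e-epenthesis): the form ends in the consonant /f/, so [e] is inserted word-finally. /jiezeroruf/ → jiezerorufe.

jiezerorufe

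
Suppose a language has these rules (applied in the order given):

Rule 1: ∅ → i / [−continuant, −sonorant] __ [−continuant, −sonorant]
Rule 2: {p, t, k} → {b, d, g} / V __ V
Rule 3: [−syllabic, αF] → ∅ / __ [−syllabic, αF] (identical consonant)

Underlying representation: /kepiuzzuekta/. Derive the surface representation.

Rule 1 (stop-cluster i-epenthesis): /k/ and /t/ form a stop–stop cluster, so [i] is inserted between them. /kepiuzzuekta/ → kepiuzzuekita.
Rule 2 (intervocalic voicing): /p/ is a voiceless stop between vowels /e/ and /i/, so it voices to [b]. /k/ is a voiceless stop between vowels /e/ and /i/, so it voices to [g]. /t/ is a voiceless stop between vowels /i/ and /a/, so it voices to [d]. /kepiuzzuekita/ → kebiuzzuegida.
Rule 3 (degemination): /zz/ is a geminate; the first /z/ deletes. /kebiuzzuegida/ → kebiuzuegida.

kebiuzuegida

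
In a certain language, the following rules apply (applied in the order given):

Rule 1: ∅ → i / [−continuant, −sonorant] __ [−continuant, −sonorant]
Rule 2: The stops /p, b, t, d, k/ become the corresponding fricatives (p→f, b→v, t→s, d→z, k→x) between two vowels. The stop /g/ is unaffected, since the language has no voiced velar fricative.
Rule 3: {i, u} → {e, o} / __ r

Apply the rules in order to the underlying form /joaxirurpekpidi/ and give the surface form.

Rule 1 (stop-cluster i-epenthesis): /k/ and /p/ form a stop–stop cluster, so [i] is inserted between them. /joaxirurpekpidi/ → joaxirurpekipidi.
Rule 2 (intervocalic spirantization): /k/ is a stop between vowels /e/ and /i/, so it spirantizes to the fricative [x]. /p/ is a stop between vowels /i/ and /i/, so it spirantizes to the fricative [f]. /d/ is a stop between vowels /i/ and /i/, so it spirantizes to the fricative [z]. /joaxirurpekipidi/ → joaxirurpexifizi.
Rule 3 (pre-rhotic lowering): /i/ is a high vowel immediately before /r/, so it lowers to [e]. /u/ is a high vowel immediately before /r/, so it lowers to [o]. /joaxirurpexifizi/ → joaxerorpexifizi.

joaxerorpexifizi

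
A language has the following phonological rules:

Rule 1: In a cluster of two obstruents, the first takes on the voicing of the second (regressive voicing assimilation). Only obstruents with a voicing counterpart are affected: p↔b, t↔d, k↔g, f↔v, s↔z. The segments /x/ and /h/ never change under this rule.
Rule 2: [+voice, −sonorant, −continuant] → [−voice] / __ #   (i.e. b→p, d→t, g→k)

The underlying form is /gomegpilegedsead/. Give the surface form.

Rule 1 (regressive voicing assimilation): /g/ precedes the voiceless obstruent /p/, so it devoices to [k] by assimilation. /d/ precedes the voiceless obstruent /s/, so it devoices to [t] by assimilation. /gomegpilegedsead/ → gomekpilegetsead.
Rule 2 (final devoicing): /d/ is a voiced stop in word-final position, so it devoices to [t]. /gomekpilegetsead/ → gomekpilegetseat.

gomekpilegetseat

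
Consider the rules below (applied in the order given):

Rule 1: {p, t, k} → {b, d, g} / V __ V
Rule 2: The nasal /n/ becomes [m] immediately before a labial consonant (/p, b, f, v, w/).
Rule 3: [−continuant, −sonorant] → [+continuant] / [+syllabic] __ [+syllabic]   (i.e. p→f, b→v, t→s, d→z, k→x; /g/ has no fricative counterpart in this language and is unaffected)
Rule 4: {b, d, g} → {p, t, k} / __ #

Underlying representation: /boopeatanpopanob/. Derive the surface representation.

Rule 1 (intervocalic voicing): /p/ is a voiceless stop between vowels /o/ and /e/, so it voices to [b]. /t/ is a voiceless stop between vowels /a/ and /a/, so it voices to [d]. /p/ is a voiceless stop between vowels /o/ and /a/, so it voices to [b]. /boopeatanpopanob/ → boobeadanpobanob.
Rule 2 (nasal place assimilation): /n/ precedes the labial consonant /p/, so it assimilates in place to [m]. /boobeadanpobanob/ → boobeadampobanob.
Rule 3 (intervocalic spirantization): /b/ is a stop between vowels /o/ and /e/, so it spirantizes to the fricative [v]. /d/ is a stop between vowels /a/ and /a/, so it spirantizes to the fricative [z]. /b/ is a stop between vowels /o/ and /a/, so it spirantizes to the fricative [v]. /boobeadampobanob/ → booveazampovanob.
Rule 4 (final devoicing): /b/ is a voiced stop in word-final position, so it devoices to [p]. /booveazampovanob/ → booveazampovanop.

booveazampovanop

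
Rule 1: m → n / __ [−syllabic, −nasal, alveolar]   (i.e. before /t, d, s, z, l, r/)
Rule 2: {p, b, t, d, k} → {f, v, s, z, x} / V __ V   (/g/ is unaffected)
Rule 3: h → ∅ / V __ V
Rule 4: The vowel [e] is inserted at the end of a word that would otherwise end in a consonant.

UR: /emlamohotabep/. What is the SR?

enlamoosavepe

Rule 1 (nasal place assimilation): /m/ precedes the alveolar consonant /l/, so it assimilates in place to [n]. /emlamohotabep/ → enlamohotabep.
Rule 2 (intervocalic spirantization): /t/ is a stop between vowels /o/ and /a/, so it spirantizes to the fricative [s]. /b/ is a stop between vowels /a/ and /e/, so it spirantizes to the fricative [v]. /enlamohotabep/ → enlamohosavep.
Rule 3 (intervocalic h-deletion): /h/ occurs between vowels /o/ and /o/, so it deletes. /enlamohosavep/ → enlamoosavep.
Rule 4 (final e-epenthesis): the form ends in the consonant /p/, so [e] is inserted word-finally. /enlamoosavep/ → enlamoosavepe.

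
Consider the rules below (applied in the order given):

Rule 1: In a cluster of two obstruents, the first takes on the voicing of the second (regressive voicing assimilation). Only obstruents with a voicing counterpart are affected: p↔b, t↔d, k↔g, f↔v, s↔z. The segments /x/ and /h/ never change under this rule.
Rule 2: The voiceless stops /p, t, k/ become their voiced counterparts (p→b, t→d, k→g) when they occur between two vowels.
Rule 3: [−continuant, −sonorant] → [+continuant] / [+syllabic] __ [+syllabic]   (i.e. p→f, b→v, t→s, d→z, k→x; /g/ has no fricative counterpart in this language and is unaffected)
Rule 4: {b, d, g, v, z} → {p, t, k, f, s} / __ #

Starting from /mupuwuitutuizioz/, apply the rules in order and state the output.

Rule 1 (regressive voicing assimilation): no segment meets the environment; /mupuwuitutuizioz/ is unchanged.
Rule 2 (intervocalic voicing): /p/ is a voiceless stop between vowels /u/ and /u/, so it voices to [b]. /t/ is a voiceless stop between vowels /i/ and /u/, so it voices to [d]. /t/ is a voiceless stop between vowels /u/ and /u/, so it voices to [d]. /mupuwuitutuizioz/ → mubuwuiduduizioz.
Rule 3 (intervocalic spirantization): /b/ is a stop between vowels /u/ and /u/, so it spirantizes to the fricative [v]. /d/ is a stop between vowels /i/ and /u/, so it spirantizes to the fricative [z]. /d/ is a stop between vowels /u/ and /u/, so it spirantizes to the fricative [z]. /mubuwuiduduizioz/ → muvuwuizuzuizioz.
Rule 4 (final devoicing): /z/ is a voiced obstruent in word-final position, so it devoices to [s]. /muvuwuizuzuizioz/ → muvuwuizuzuizios.

muvuwuizuzuizios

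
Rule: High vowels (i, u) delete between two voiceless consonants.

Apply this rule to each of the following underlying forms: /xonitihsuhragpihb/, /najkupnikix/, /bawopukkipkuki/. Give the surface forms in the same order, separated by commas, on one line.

xonithshragphb, najkpnikx, bawopkkpkki

/xonitihsuhragpihb/: /i/ is a high vowel flanked by voiceless consonants /t/ and /h/, so it deletes. /u/ is a high vowel flanked by voiceless consonants /s/ and /h/, so it deletes. /i/ is a high vowel flanked by voiceless consonants /p/ and /h/, so it deletes. → [xonithshragphb].
/najkupnikix/: /u/ is a high vowel flanked by voiceless consonants /k/ and /p/, so it deletes. /i/ is a high vowel flanked by voiceless consonants /k/ and /x/, so it deletes. → [najkpnikx].
/bawopukkipkuki/: /u/ is a high vowel flanked by voiceless consonants /p/ and /k/, so it deletes. /i/ is a high vowel flanked by voiceless consonants /k/ and /p/, so it deletes. /u/ is a high vowel flanked by voiceless consonants /k/ and /k/, so it deletes. → [bawopkkpkki].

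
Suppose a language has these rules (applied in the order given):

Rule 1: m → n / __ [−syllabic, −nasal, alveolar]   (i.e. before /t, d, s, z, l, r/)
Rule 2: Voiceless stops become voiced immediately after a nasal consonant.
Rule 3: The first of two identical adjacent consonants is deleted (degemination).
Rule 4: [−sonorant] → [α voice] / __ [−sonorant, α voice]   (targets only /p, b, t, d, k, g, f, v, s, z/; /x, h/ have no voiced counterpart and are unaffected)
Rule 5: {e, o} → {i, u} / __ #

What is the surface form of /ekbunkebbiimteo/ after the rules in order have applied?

Rule 1 (nasal place assimilation): /m/ precedes the alveolar consonant /t/, so it assimilates in place to [n]. /ekbunkebbiimteo/ → ekbunkebbiinteo.
Rule 2 (post-nasal voicing): /k/ is a voiceless stop immediately after the nasal /n/, so it voices to [g]. /t/ is a voiceless stop immediately after the nasal /n/, so it voices to [d]. /ekbunkebbiinteo/ → ekbungebbiindeo.
Rule 3 (degemination): /bb/ is a geminate; the first /b/ deletes. /ekbungebbiindeo/ → ekbungebiindeo.
Rule 4 (regressive voicing assimilation): /k/ precedes the voiced obstruent /b/, so it voices to [g] by assimilation. /ekbungebiindeo/ → egbungebiindeo.
Rule 5 (final vowel raising): /o/ is a mid vowel in word-final position, so it raises to [u]. /egbungebiindeo/ → egbungebiindeu.

egbungebiindeu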